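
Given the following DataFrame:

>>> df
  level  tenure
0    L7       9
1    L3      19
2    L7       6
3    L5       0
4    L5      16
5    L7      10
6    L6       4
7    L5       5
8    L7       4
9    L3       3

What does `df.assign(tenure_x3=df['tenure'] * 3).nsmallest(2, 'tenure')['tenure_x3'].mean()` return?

add column tenure_x3 = df['tenure'] * 3:
  level  tenure  tenure_x3
0    L7       9         27
1    L3      19         57
2    L7       6         18
3    L5       0          0
4    L5      16         48
5    L7      10         30
6    L6       4         12
7    L5       5         15
8    L7       4         12
9    L3       3          9
take 2 rows with smallest tenure:
  level  tenure  tenure_x3
3    L5       0          0
9    L3       3          9
The mean of column 'tenure_x3' is 4.5.

4.5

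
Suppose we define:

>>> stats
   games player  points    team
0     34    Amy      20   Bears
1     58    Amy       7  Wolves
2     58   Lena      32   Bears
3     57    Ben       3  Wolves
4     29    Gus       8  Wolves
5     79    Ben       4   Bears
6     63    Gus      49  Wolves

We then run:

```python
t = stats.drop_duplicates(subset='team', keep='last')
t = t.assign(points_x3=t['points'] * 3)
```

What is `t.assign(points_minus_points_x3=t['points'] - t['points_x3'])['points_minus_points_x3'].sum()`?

drop duplicate team (keep=last):
   games player  points    team
5     79    Ben       4   Bears
6     63    Gus      49  Wolves
add column points_x3 = t['points'] * 3:
   games player  points    team  points_x3
5     79    Ben       4   Bears         12
6     63    Gus      49  Wolves        147
add column points_minus_points_x3 = t['points'] - t['points_x3']:
   games player  points    team  points_x3  points_minus_points_x3
5     79    Ben       4   Bears         12                      -8
6     63    Gus      49  Wolves        147                     -98
So sum() = -106.

-106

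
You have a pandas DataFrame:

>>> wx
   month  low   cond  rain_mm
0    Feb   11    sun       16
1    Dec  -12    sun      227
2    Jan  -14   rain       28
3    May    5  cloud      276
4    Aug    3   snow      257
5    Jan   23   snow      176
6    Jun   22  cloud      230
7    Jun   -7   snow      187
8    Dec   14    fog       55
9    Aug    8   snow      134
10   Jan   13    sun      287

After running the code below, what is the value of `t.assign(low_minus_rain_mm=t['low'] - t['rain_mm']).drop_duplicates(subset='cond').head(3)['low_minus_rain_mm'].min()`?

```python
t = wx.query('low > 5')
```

-208

filter rows where low > 5:
   month  low   cond  rain_mm
0    Feb   11    sun       16
5    Jan   23   snow      176
6    Jun   22  cloud      230
8    Dec   14    fog       55
9    Aug    8   snow      134
10   Jan   13    sun      287
add column low_minus_rain_mm = t['low'] - t['rain_mm']:
   month  low   cond  rain_mm  low_minus_rain_mm
0    Feb   11    sun       16                 -5
5    Jan   23   snow      176               -153
6    Jun   22  cloud      230               -208
8    Dec   14    fog       55                -41
9    Aug    8   snow      134               -126
10   Jan   13    sun      287               -274
drop duplicate cond (keep=first):
  month  low   cond  rain_mm  low_minus_rain_mm
0   Feb   11    sun       16                 -5
5   Jan   23   snow      176               -153
6   Jun   22  cloud      230               -208
8   Dec   14    fog       55                -41
take first 3 rows:
  month  low   cond  rain_mm  low_minus_rain_mm
0   Feb   11    sun       16                 -5
5   Jan   23   snow      176               -153
6   Jun   22  cloud      230               -208
Then the min of column 'low_minus_rain_mm': -208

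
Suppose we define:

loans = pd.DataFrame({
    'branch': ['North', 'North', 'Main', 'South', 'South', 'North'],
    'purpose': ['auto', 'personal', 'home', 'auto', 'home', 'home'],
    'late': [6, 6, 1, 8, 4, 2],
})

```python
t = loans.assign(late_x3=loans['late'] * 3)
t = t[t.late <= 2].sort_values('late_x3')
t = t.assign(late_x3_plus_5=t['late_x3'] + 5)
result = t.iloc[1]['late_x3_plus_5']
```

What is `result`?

add column late_x3 = loans['late'] * 3:
  branch   purpose  late  late_x3
0  North      auto     6       18
1  North  personal     6       18
2   Main      home     1        3
3  South      auto     8       24
4  South      home     4       12
5  North      home     2        6
filter rows where late <= 2:
  branch purpose  late  late_x3
2   Main    home     1        3
5  North    home     2        6
sort by late_x3:
  branch purpose  late  late_x3
2   Main    home     1        3
5  North    home     2        6
add column late_x3_plus_5 = t['late_x3'] + 5:
  branch purpose  late  late_x3  late_x3_plus_5
2   Main    home     1        3               8
5  North    home     2        6              11

11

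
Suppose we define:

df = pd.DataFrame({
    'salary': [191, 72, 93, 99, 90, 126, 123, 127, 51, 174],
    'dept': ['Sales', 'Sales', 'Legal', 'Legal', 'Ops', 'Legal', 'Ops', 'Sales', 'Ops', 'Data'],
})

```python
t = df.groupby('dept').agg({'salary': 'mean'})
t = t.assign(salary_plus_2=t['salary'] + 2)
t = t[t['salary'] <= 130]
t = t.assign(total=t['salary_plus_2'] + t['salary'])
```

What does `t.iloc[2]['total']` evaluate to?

262.0

group by dept, mean of salary:
       salary
dept         
Data    174.0
Legal   106.0
Ops      88.0
Sales   130.0
add column salary_plus_2 = t['salary'] + 2:
       salary  salary_plus_2
dept                        
Data    174.0          176.0
Legal   106.0          108.0
Ops      88.0           90.0
Sales   130.0          132.0
filter rows where salary <= 130:
       salary  salary_plus_2
dept                        
Legal   106.0          108.0
Ops      88.0           90.0
Sales   130.0          132.0
add column total = t['salary_plus_2'] + t['salary']:
       salary  salary_plus_2  total
dept                               
Legal   106.0          108.0  214.0
Ops      88.0           90.0  178.0
Sales   130.0          132.0  262.0
Finally, value at position 2, column 'total' = 262.0.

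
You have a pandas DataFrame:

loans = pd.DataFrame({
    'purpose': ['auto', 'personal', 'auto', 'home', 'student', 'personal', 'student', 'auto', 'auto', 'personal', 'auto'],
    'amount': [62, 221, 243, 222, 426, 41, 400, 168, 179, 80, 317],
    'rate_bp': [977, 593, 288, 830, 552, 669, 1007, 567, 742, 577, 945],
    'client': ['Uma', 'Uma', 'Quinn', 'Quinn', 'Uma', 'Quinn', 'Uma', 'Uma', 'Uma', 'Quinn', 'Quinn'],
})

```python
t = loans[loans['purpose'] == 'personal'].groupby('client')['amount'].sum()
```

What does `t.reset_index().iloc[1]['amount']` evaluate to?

221

filter rows where purpose == 'personal':
    purpose  amount  rate_bp client
1  personal     221      593    Uma
5  personal      41      669  Quinn
9  personal      80      577  Quinn
group by client, sum of amount:
client
Quinn    121
Uma      221
Name: amount, dtype: int64
reset_index():
  client  amount
0  Quinn     121
1    Uma     221
Reading off the value at position 1, column 'amount', we get 221.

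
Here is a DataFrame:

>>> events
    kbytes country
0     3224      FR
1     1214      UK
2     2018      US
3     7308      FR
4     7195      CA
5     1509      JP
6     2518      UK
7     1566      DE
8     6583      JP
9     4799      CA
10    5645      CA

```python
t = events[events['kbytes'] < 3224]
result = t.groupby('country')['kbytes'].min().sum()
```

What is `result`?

filter rows where kbytes < 3224:
   kbytes country
1    1214      UK
2    2018      US
5    1509      JP
6    2518      UK
7    1566      DE
group by country, min of kbytes:
country
DE    1566
JP    1509
UK    1214
US    2018
Name: kbytes, dtype: int64
So sum() = 6307.

6307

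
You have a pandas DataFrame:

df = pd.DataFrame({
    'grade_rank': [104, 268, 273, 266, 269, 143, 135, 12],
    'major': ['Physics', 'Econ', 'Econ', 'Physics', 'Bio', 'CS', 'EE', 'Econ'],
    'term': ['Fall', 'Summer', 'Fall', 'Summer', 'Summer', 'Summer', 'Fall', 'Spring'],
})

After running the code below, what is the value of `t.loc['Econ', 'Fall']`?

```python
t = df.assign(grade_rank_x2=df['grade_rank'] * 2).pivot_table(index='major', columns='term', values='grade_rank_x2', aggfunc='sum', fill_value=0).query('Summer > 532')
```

add column grade_rank_x2 = df['grade_rank'] * 2:
   grade_rank    major    term  grade_rank_x2
0         104  Physics    Fall            208
1         268     Econ  Summer            536
2         273     Econ    Fall            546
3         266  Physics  Summer            532
4         269      Bio  Summer            538
5         143       CS  Summer            286
6         135       EE    Fall            270
7          12     Econ  Spring             24
pivot: rows=major, cols=term, sum(grade_rank_x2):
term     Fall  Spring  Summer
major                        
Bio         0       0     538
CS          0       0     286
EE        270       0       0
Econ      546      24     536
Physics   208       0     532
filter rows where Summer > 532:
term   Fall  Spring  Summer
major                      
Bio       0       0     538
Econ    546      24     536

546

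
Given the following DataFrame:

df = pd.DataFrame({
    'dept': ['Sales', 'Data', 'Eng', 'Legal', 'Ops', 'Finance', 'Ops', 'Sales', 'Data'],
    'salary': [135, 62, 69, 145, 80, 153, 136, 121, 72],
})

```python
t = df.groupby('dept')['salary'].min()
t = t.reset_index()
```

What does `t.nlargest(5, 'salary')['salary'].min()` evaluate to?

group by dept, min of salary:
dept
Data        62
Eng         69
Finance    153
Legal      145
Ops         80
Sales      121
Name: salary, dtype: int64
reset_index():
      dept  salary
0     Data      62
1      Eng      69
2  Finance     153
3    Legal     145
4      Ops      80
5    Sales     121
take 5 rows with largest salary:
      dept  salary
2  Finance     153
3    Legal     145
5    Sales     121
4      Ops      80
1      Eng      69
Taking the min of column 'salary' gives 69.

69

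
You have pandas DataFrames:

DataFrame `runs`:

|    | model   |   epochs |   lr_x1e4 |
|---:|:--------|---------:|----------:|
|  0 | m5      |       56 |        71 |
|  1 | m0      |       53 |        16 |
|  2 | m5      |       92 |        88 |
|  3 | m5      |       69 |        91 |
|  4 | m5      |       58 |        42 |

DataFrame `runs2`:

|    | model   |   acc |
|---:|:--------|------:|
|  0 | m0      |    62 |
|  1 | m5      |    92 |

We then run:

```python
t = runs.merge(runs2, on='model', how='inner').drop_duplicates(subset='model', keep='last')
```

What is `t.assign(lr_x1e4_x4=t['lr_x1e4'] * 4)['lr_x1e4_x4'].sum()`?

merge on 'model' (how='inner') → 5 rows:
  model  epochs  lr_x1e4  acc
0    m5      56       71   92
1    m0      53       16   62
2    m5      92       88   92
3    m5      69       91   92
4    m5      58       42   92
drop duplicate model (keep=last):
  model  epochs  lr_x1e4  acc
1    m0      53       16   62
4    m5      58       42   92
add column lr_x1e4_x4 = t['lr_x1e4'] * 4:
  model  epochs  lr_x1e4  acc  lr_x1e4_x4
1    m0      53       16   62          64
4    m5      58       42   92         168
Reading off the sum of column 'lr_x1e4_x4', we get 232.

232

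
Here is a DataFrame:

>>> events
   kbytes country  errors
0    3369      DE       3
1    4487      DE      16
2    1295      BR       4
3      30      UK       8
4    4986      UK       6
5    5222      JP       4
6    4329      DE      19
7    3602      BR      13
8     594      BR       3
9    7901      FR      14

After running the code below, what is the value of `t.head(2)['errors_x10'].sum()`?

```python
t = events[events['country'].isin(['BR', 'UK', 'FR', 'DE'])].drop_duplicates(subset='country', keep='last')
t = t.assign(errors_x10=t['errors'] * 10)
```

250

filter rows where country in ['BR', 'UK', 'FR', 'DE']:
   kbytes country  errors
0    3369      DE       3
1    4487      DE      16
2    1295      BR       4
3      30      UK       8
4    4986      UK       6
6    4329      DE      19
7    3602      BR      13
8     594      BR       3
9    7901      FR      14
drop duplicate country (keep=last):
   kbytes country  errors
4    4986      UK       6
6    4329      DE      19
8     594      BR       3
9    7901      FR      14
add column errors_x10 = t['errors'] * 10:
   kbytes country  errors  errors_x10
4    4986      UK       6          60
6    4329      DE      19         190
8     594      BR       3          30
9    7901      FR      14         140
take first 2 rows:
   kbytes country  errors  errors_x10
4    4986      UK       6          60
6    4329      DE      19         190
sum of column 'errors_x10' → 250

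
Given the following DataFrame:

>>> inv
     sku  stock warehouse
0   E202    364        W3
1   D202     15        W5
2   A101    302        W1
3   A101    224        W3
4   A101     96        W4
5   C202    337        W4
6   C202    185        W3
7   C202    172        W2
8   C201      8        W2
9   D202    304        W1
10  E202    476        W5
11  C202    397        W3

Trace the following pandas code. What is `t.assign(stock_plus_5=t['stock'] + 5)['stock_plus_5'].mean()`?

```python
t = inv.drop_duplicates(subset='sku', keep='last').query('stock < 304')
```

drop duplicate sku (keep=last):
     sku  stock warehouse
4   A101     96        W4
8   C201      8        W2
9   D202    304        W1
10  E202    476        W5
11  C202    397        W3
filter rows where stock < 304:
    sku  stock warehouse
4  A101     96        W4
8  C201      8        W2
add column stock_plus_5 = t['stock'] + 5:
    sku  stock warehouse  stock_plus_5
4  A101     96        W4           101
8  C201      8        W2            13

57.0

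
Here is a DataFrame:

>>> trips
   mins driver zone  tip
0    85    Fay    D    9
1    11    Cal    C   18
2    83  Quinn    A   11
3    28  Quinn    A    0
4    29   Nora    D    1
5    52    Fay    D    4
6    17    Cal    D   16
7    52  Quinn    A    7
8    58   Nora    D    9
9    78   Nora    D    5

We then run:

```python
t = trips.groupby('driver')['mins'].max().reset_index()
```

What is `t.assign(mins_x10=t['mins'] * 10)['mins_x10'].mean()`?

group by driver, max of mins:
driver
Cal      17
Fay      85
Nora     78
Quinn    83
Name: mins, dtype: int64
reset_index():
  driver  mins
0    Cal    17
1    Fay    85
2   Nora    78
3  Quinn    83
add column mins_x10 = t['mins'] * 10:
  driver  mins  mins_x10
0    Cal    17       170
1    Fay    85       850
2   Nora    78       780
3  Quinn    83       830
Then the mean of column 'mins_x10': 657.5

657.5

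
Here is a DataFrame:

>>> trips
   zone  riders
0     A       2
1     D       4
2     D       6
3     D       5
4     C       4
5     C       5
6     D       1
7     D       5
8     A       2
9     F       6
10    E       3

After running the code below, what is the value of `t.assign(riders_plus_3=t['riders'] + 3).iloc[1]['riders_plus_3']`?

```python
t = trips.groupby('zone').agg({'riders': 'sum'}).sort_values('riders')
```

7

group by zone, sum of riders:
      riders
zone        
A          4
C          9
D         21
E          3
F          6
sort by riders:
      riders
zone        
E          3
A          4
F          6
C          9
D         21
add column riders_plus_3 = t['riders'] + 3:
      riders  riders_plus_3
zone                       
E          3              6
A          4              7
F          6              9
C          9             12
D         21             24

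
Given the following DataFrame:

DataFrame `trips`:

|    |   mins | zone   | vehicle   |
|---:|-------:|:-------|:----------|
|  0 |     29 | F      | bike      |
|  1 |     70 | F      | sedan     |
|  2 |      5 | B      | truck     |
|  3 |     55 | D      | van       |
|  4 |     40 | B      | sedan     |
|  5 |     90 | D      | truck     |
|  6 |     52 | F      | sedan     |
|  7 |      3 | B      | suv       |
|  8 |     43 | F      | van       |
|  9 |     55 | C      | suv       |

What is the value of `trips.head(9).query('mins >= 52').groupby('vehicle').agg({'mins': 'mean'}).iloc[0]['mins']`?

take first 9 rows:
   mins zone vehicle
0    29    F    bike
1    70    F   sedan
2     5    B   truck
3    55    D     van
4    40    B   sedan
5    90    D   truck
6    52    F   sedan
7     3    B     suv
8    43    F     van
filter rows where mins >= 52:
   mins zone vehicle
1    70    F   sedan
3    55    D     van
5    90    D   truck
6    52    F   sedan
group by vehicle, mean of mins:
         mins
vehicle      
sedan    61.0
truck    90.0
van      55.0

61.0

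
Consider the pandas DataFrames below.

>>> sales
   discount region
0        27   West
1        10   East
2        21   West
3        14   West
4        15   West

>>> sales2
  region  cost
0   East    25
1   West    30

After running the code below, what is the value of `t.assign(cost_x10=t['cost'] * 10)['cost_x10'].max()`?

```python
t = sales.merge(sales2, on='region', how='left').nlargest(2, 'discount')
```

300

merge on 'region' (how='left') → 5 rows:
   discount region  cost
0        27   West    30
1        10   East    25
2        21   West    30
3        14   West    30
4        15   West    30
take 2 rows with largest discount:
   discount region  cost
0        27   West    30
2        21   West    30
add column cost_x10 = t['cost'] * 10:
   discount region  cost  cost_x10
0        27   West    30       300
2        21   West    30       300
max of column 'cost_x10' → 300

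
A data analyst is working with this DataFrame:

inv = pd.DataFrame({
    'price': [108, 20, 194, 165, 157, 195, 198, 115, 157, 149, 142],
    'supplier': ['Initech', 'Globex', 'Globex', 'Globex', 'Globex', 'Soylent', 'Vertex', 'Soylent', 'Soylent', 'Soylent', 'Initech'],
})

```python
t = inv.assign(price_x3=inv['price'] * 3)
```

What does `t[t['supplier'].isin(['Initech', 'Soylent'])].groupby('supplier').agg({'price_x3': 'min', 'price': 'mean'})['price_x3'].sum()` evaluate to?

669

add column price_x3 = inv['price'] * 3:
    price supplier  price_x3
0     108  Initech       324
1      20   Globex        60
2     194   Globex       582
3     165   Globex       495
4     157   Globex       471
5     195  Soylent       585
6     198   Vertex       594
7     115  Soylent       345
8     157  Soylent       471
9     149  Soylent       447
10    142  Initech       426
filter rows where supplier in ['Initech', 'Soylent']:
    price supplier  price_x3
0     108  Initech       324
5     195  Soylent       585
7     115  Soylent       345
8     157  Soylent       471
9     149  Soylent       447
10    142  Initech       426
group by supplier: min(price_x3), mean(price):
          price_x3  price
supplier                 
Initech        324  125.0
Soylent        345  154.0
sum of column 'price_x3' → 669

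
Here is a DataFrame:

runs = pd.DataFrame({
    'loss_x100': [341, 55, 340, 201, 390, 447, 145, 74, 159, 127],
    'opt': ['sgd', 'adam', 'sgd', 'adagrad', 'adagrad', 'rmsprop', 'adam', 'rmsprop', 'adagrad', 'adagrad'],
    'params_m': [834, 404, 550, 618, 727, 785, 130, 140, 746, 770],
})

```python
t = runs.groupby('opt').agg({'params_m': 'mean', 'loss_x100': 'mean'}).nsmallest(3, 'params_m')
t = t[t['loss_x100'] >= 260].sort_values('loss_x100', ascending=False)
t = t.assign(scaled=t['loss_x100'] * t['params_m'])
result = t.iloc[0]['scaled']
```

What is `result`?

group by opt: mean(params_m), mean(loss_x100):
         params_m  loss_x100
opt                         
adagrad    715.25     219.25
adam       267.00     100.00
rmsprop    462.50     260.50
sgd        692.00     340.50
take 3 rows with smallest params_m:
         params_m  loss_x100
opt                         
adam        267.0      100.0
rmsprop     462.5      260.5
sgd         692.0      340.5
filter rows where loss_x100 >= 260:
         params_m  loss_x100
opt                         
rmsprop     462.5      260.5
sgd         692.0      340.5
sort by loss_x100 descending:
         params_m  loss_x100
opt                         
sgd         692.0      340.5
rmsprop     462.5      260.5
add column scaled = t['loss_x100'] * t['params_m']:
         params_m  loss_x100     scaled
opt                                    
sgd         692.0      340.5  235626.00
rmsprop     462.5      260.5  120481.25

235626.0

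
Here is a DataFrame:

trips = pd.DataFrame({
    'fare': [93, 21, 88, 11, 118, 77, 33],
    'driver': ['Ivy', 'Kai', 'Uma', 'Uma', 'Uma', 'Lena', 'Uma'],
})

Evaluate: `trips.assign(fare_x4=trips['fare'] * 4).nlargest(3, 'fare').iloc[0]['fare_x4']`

add column fare_x4 = trips['fare'] * 4:
   fare driver  fare_x4
0    93    Ivy      372
1    21    Kai       84
2    88    Uma      352
3    11    Uma       44
4   118    Uma      472
5    77   Lena      308
6    33    Uma      132
take 3 rows with largest fare:
   fare driver  fare_x4
4   118    Uma      472
0    93    Ivy      372
2    88    Uma      352
Hence 472.

472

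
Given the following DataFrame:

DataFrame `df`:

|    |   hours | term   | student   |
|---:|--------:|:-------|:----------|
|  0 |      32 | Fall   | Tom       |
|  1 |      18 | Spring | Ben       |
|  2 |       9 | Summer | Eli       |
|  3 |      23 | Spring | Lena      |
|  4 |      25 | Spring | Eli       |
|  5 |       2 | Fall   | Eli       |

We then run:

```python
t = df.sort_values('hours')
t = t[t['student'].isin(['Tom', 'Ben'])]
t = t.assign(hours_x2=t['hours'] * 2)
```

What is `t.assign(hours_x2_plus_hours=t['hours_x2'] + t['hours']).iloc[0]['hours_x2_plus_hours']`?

54

sort by hours:
   hours    term student
5      2    Fall     Eli
2      9  Summer     Eli
1     18  Spring     Ben
3     23  Spring    Lena
4     25  Spring     Eli
0     32    Fall     Tom
filter rows where student in ['Tom', 'Ben']:
   hours    term student
1     18  Spring     Ben
0     32    Fall     Tom
add column hours_x2 = t['hours'] * 2:
   hours    term student  hours_x2
1     18  Spring     Ben        36
0     32    Fall     Tom        64
add column hours_x2_plus_hours = t['hours_x2'] + t['hours']:
   hours    term student  hours_x2  hours_x2_plus_hours
1     18  Spring     Ben        36                   54
0     32    Fall     Tom        64                   96
The value at position 0, column 'hours_x2_plus_hours' is 54.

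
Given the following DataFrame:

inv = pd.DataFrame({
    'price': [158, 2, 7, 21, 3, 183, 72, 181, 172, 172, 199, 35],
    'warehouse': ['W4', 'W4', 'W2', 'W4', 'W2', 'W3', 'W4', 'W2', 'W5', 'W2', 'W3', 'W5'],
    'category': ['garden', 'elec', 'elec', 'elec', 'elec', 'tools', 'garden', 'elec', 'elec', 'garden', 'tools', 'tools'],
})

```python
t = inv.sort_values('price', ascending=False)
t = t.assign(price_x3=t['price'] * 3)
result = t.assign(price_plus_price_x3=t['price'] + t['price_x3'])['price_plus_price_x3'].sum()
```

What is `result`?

4820

sort by price descending:
    price warehouse category
10    199        W3    tools
5     183        W3    tools
7     181        W2     elec
8     172        W5     elec
9     172        W2   garden
0     158        W4   garden
6      72        W4   garden
11     35        W5    tools
3      21        W4     elec
2       7        W2     elec
4       3        W2     elec
1       2        W4     elec
add column price_x3 = t['price'] * 3:
    price warehouse category  price_x3
10    199        W3    tools       597
5     183        W3    tools       549
7     181        W2     elec       543
8     172        W5     elec       516
9     172        W2   garden       516
0     158        W4   garden       474
6      72        W4   garden       216
11     35        W5    tools       105
3      21        W4     elec        63
2       7        W2     elec        21
4       3        W2     elec         9
1       2        W4     elec         6
add column price_plus_price_x3 = t['price'] + t['price_x3']:
    price warehouse category  price_x3  price_plus_price_x3
10    199        W3    tools       597                  796
5     183        W3    tools       549                  732
7     181        W2     elec       543                  724
8     172        W5     elec       516                  688
9     172        W2   garden       516                  688
0     158        W4   garden       474                  632
6      72        W4   garden       216                  288
11     35        W5    tools       105                  140
3      21        W4     elec        63                   84
2       7        W2     elec        21                   28
4       3        W2     elec         9                   12
1       2        W4     elec         6                    8
sum of column 'price_plus_price_x3' → 4820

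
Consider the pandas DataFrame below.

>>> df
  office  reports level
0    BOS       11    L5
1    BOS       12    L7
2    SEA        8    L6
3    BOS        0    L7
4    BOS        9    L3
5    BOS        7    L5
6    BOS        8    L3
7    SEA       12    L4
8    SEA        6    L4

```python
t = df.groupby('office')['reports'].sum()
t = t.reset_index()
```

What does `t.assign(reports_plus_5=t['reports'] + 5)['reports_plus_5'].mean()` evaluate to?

group by office, sum of reports:
office
BOS    47
SEA    26
Name: reports, dtype: int64
reset_index():
  office  reports
0    BOS       47
1    SEA       26
add column reports_plus_5 = t['reports'] + 5:
  office  reports  reports_plus_5
0    BOS       47              52
1    SEA       26              31
Finally, mean of column 'reports_plus_5' = 41.5.

41.5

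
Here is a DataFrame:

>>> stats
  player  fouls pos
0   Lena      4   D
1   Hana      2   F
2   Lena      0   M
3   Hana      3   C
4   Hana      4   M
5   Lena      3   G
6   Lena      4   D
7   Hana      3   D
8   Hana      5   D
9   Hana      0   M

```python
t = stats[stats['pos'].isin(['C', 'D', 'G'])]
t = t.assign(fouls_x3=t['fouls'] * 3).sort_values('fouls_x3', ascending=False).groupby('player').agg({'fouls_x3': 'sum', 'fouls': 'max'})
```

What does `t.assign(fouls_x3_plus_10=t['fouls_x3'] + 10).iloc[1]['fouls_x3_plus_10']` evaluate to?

43

filter rows where pos in ['C', 'D', 'G']:
  player  fouls pos
0   Lena      4   D
3   Hana      3   C
5   Lena      3   G
6   Lena      4   D
7   Hana      3   D
8   Hana      5   D
add column fouls_x3 = t['fouls'] * 3:
  player  fouls pos  fouls_x3
0   Lena      4   D        12
3   Hana      3   C         9
5   Lena      3   G         9
6   Lena      4   D        12
7   Hana      3   D         9
8   Hana      5   D        15
sort by fouls_x3 descending:
  player  fouls pos  fouls_x3
8   Hana      5   D        15
0   Lena      4   D        12
6   Lena      4   D        12
3   Hana      3   C         9
5   Lena      3   G         9
7   Hana      3   D         9
group by player: sum(fouls_x3), max(fouls):
        fouls_x3  fouls
player                 
Hana          33      5
Lena          33      4
add column fouls_x3_plus_10 = t['fouls_x3'] + 10:
        fouls_x3  fouls  fouls_x3_plus_10
player                                   
Hana          33      5                43
Lena          33      4                43
value at position 1, column 'fouls_x3_plus_10' → 43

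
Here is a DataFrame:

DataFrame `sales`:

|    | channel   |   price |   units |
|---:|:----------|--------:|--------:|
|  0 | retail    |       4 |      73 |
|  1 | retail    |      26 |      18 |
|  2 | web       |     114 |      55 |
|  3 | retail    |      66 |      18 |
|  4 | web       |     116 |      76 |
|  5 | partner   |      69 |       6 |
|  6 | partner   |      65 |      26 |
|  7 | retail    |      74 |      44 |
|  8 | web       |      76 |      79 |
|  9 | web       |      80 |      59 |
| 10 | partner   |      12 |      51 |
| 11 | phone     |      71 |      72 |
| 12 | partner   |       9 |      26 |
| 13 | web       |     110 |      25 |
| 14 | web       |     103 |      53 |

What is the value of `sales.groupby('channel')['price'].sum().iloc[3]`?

group by channel, sum of price:
channel
partner    155
phone       71
retail     170
web        599
Name: price, dtype: int64
Hence 599.

599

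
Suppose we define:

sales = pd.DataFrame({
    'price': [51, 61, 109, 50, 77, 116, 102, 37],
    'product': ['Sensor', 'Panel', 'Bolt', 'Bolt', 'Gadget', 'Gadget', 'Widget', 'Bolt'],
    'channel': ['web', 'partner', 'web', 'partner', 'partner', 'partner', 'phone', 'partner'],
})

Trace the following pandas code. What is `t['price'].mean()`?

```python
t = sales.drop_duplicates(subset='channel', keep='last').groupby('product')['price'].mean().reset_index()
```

87.5

drop duplicate channel (keep=last):
   price product  channel
2    109    Bolt      web
6    102  Widget    phone
7     37    Bolt  partner
group by product, mean of price:
product
Bolt       73.0
Widget    102.0
Name: price, dtype: float64
reset_index():
  product  price
0    Bolt   73.0
1  Widget  102.0
Taking the mean of column 'price' gives 87.5.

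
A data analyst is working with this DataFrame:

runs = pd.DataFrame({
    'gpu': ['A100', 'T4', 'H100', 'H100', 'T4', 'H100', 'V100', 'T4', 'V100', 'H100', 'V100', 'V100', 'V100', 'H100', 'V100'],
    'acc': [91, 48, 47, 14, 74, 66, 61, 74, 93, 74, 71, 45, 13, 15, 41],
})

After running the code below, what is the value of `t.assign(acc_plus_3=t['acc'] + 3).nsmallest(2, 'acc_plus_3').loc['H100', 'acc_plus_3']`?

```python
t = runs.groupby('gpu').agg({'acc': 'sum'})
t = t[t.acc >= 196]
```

219

group by gpu, sum of acc:
      acc
gpu      
A100   91
H100  216
T4    196
V100  324
filter rows where acc >= 196:
      acc
gpu      
H100  216
T4    196
V100  324
add column acc_plus_3 = t['acc'] + 3:
      acc  acc_plus_3
gpu                  
H100  216         219
T4    196         199
V100  324         327
take 2 rows with smallest acc_plus_3:
      acc  acc_plus_3
gpu                  
T4    196         199
H100  216         219
The value at row 'H100', column 'acc_plus_3' is 219.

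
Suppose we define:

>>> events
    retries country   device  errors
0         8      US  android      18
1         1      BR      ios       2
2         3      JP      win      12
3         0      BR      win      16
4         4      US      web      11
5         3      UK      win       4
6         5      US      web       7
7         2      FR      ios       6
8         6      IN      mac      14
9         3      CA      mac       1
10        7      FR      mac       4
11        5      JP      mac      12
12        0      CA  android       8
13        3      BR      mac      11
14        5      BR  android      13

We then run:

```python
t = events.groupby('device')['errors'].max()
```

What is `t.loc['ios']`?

6

group by device, max of errors:
device
android    18
ios         6
mac        14
web        11
win        16
Name: errors, dtype: int64
Reading off the value at index 'ios', we get 6.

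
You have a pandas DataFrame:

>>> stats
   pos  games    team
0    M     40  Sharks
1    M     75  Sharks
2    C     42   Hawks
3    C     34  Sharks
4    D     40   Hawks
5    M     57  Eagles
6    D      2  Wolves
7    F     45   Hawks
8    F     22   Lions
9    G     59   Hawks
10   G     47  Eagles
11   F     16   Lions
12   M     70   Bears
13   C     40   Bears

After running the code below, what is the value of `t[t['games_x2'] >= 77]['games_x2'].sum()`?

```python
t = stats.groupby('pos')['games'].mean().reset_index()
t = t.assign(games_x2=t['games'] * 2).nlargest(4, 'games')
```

group by pos, mean of games:
pos
C    38.666667
D    21.000000
F    27.666667
G    53.000000
M    60.500000
Name: games, dtype: float64
reset_index():
  pos      games
0   C  38.666667
1   D  21.000000
2   F  27.666667
3   G  53.000000
4   M  60.500000
add column games_x2 = t['games'] * 2:
  pos      games    games_x2
0   C  38.666667   77.333333
1   D  21.000000   42.000000
2   F  27.666667   55.333333
3   G  53.000000  106.000000
4   M  60.500000  121.000000
take 4 rows with largest games:
  pos      games    games_x2
4   M  60.500000  121.000000
3   G  53.000000  106.000000
0   C  38.666667   77.333333
2   F  27.666667   55.333333
filter rows where games_x2 >= 77:
  pos      games    games_x2
4   M  60.500000  121.000000
3   G  53.000000  106.000000
0   C  38.666667   77.333333

304.333333333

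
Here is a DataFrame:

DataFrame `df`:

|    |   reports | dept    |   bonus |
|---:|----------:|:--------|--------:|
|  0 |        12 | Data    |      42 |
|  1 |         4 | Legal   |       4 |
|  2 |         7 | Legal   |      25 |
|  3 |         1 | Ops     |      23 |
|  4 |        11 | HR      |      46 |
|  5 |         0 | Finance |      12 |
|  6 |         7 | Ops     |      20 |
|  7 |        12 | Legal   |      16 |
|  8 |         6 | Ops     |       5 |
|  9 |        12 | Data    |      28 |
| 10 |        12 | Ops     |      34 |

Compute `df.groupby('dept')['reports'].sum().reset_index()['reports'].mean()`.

16.8

group by dept, sum of reports:
dept
Data       24
Finance     0
HR         11
Legal      23
Ops        26
Name: reports, dtype: int64
reset_index():
      dept  reports
0     Data       24
1  Finance        0
2       HR       11
3    Legal       23
4      Ops       26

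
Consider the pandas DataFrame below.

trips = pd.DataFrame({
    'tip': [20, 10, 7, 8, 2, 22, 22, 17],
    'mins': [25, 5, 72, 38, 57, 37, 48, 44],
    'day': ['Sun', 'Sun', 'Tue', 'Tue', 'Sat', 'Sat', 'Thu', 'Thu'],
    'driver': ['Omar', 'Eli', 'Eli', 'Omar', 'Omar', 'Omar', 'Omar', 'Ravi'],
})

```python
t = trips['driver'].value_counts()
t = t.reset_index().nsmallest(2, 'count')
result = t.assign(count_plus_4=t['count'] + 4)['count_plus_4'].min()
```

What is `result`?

5

value_counts of driver:
driver
Omar    5
Eli     2
Ravi    1
Name: count, dtype: int64
reset_index():
  driver  count
0   Omar      5
1    Eli      2
2   Ravi      1
take 2 rows with smallest count:
  driver  count
2   Ravi      1
1    Eli      2
add column count_plus_4 = t['count'] + 4:
  driver  count  count_plus_4
2   Ravi      1             5
1    Eli      2             6
Finally, min of column 'count_plus_4' = 5.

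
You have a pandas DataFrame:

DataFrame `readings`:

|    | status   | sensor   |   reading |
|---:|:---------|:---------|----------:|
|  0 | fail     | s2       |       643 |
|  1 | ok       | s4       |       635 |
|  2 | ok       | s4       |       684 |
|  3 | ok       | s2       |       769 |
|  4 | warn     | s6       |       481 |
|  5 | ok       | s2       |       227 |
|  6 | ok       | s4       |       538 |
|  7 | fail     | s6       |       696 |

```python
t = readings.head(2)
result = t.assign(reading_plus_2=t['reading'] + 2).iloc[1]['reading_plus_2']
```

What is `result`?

take first 2 rows:
  status sensor  reading
0   fail     s2      643
1     ok     s4      635
add column reading_plus_2 = t['reading'] + 2:
  status sensor  reading  reading_plus_2
0   fail     s2      643             645
1     ok     s4      635             637

637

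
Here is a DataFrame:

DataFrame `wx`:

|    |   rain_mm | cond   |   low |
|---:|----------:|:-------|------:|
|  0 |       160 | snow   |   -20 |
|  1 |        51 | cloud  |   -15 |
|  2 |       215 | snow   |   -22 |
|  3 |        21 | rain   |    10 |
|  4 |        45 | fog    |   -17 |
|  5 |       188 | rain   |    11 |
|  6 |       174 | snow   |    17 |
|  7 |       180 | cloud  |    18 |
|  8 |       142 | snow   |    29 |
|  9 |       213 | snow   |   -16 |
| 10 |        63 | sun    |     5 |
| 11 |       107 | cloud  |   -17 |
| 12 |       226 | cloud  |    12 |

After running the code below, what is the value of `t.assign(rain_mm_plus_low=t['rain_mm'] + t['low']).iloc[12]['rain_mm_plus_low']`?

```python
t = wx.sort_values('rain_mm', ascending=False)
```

sort by rain_mm descending:
    rain_mm   cond  low
12      226  cloud   12
2       215   snow  -22
9       213   snow  -16
5       188   rain   11
7       180  cloud   18
6       174   snow   17
0       160   snow  -20
8       142   snow   29
11      107  cloud  -17
10       63    sun    5
1        51  cloud  -15
4        45    fog  -17
3        21   rain   10
add column rain_mm_plus_low = t['rain_mm'] + t['low']:
    rain_mm   cond  low  rain_mm_plus_low
12      226  cloud   12               238
2       215   snow  -22               193
9       213   snow  -16               197
5       188   rain   11               199
7       180  cloud   18               198
6       174   snow   17               191
0       160   snow  -20               140
8       142   snow   29               171
11      107  cloud  -17                90
10       63    sun    5                68
1        51  cloud  -15                36
4        45    fog  -17                28
3        21   rain   10                31
Taking the value at position 12, column 'rain_mm_plus_low' gives 31.

31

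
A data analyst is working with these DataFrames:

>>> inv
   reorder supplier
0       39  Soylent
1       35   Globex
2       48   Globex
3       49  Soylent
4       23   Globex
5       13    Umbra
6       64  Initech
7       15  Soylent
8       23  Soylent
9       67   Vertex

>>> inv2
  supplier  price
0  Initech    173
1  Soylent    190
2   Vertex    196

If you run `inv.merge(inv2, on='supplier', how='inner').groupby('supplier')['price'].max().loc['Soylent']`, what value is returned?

merge on 'supplier' (how='inner') → 6 rows:
   reorder supplier  price
0       39  Soylent    190
1       49  Soylent    190
2       64  Initech    173
3       15  Soylent    190
4       23  Soylent    190
5       67   Vertex    196
group by supplier, max of price:
supplier
Initech    173
Soylent    190
Vertex     196
Name: price, dtype: int64

190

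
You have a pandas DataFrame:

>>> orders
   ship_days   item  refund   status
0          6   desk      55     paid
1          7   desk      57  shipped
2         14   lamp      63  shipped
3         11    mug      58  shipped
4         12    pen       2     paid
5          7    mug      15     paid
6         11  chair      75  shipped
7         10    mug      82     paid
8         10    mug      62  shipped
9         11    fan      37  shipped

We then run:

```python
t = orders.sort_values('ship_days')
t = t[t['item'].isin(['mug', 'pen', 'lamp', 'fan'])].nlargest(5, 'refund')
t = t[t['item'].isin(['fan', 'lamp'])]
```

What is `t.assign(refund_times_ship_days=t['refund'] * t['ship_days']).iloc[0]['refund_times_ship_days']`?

882

sort by ship_days:
   ship_days   item  refund   status
0          6   desk      55     paid
1          7   desk      57  shipped
5          7    mug      15     paid
7         10    mug      82     paid
8         10    mug      62  shipped
3         11    mug      58  shipped
6         11  chair      75  shipped
9         11    fan      37  shipped
4         12    pen       2     paid
2         14   lamp      63  shipped
filter rows where item in ['mug', 'pen', 'lamp', 'fan']:
   ship_days  item  refund   status
5          7   mug      15     paid
7         10   mug      82     paid
8         10   mug      62  shipped
3         11   mug      58  shipped
9         11   fan      37  shipped
4         12   pen       2     paid
2         14  lamp      63  shipped
take 5 rows with largest refund:
   ship_days  item  refund   status
7         10   mug      82     paid
2         14  lamp      63  shipped
8         10   mug      62  shipped
3         11   mug      58  shipped
9         11   fan      37  shipped
filter rows where item in ['fan', 'lamp']:
   ship_days  item  refund   status
2         14  lamp      63  shipped
9         11   fan      37  shipped
add column refund_times_ship_days = t['refund'] * t['ship_days']:
   ship_days  item  refund   status  refund_times_ship_days
2         14  lamp      63  shipped                     882
9         11   fan      37  shipped                     407
Hence 882.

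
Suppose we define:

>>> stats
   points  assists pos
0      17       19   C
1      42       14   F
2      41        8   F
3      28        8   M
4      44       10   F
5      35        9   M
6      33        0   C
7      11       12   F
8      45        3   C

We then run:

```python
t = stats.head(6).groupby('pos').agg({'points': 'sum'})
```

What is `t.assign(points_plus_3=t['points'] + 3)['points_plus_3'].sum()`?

216

take first 6 rows:
   points  assists pos
0      17       19   C
1      42       14   F
2      41        8   F
3      28        8   M
4      44       10   F
5      35        9   M
group by pos, sum of points:
     points
pos        
C        17
F       127
M        63
add column points_plus_3 = t['points'] + 3:
     points  points_plus_3
pos                       
C        17             20
F       127            130
M        63             66
The sum of column 'points_plus_3' is 216.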